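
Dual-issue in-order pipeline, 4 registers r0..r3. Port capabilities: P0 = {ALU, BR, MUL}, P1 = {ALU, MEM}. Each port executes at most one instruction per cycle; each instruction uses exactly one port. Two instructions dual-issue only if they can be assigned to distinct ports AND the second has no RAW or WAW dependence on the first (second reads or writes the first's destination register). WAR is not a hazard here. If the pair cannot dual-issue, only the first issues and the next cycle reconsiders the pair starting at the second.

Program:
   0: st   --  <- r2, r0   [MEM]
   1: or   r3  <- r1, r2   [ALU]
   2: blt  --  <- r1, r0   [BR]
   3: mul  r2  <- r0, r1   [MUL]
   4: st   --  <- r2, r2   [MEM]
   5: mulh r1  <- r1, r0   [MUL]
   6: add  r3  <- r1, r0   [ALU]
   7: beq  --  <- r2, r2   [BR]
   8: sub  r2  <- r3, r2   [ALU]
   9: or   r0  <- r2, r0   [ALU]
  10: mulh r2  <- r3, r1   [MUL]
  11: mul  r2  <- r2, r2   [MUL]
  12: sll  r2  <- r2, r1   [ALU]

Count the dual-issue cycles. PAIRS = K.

PAIRS = 4

t=0 i0&i1:st/or ; dual
t=1 i2:blt ; no-port BR/MUL
t=2 i3:mul ; RAW r2
t=3 i4&i5:st/mulh ; dual
t=4 i6&i7:add/beq ; dual
t=5 i8:sub ; RAW r2
t=6 i9&i10:or/mulh ; dual
t=7 i11:mul ; RAW+WAW r2
t=8 i12:sll ; tail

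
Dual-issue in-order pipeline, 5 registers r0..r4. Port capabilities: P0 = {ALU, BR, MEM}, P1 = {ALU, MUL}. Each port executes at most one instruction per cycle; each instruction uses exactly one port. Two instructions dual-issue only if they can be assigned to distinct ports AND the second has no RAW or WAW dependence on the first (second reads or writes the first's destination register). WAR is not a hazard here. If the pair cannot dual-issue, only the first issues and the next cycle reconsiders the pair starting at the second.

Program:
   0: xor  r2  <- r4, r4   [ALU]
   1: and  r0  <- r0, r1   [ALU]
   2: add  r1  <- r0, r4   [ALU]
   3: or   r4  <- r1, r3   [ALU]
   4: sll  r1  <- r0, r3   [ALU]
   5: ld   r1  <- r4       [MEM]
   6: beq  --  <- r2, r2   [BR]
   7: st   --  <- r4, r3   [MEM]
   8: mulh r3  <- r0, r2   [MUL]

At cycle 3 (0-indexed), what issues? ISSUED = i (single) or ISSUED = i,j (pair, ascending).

ISSUED = 5

0. xor/and @i0+i1  | 2-wide
1. add @i2  | RAW r1
2. or/sll @i3+i4  | 2-wide
3. ld @i5  | no-port MEM/BR
4. beq @i6  | no-port BR/MEM
5. st/mulh @i7+i8  | 2-wide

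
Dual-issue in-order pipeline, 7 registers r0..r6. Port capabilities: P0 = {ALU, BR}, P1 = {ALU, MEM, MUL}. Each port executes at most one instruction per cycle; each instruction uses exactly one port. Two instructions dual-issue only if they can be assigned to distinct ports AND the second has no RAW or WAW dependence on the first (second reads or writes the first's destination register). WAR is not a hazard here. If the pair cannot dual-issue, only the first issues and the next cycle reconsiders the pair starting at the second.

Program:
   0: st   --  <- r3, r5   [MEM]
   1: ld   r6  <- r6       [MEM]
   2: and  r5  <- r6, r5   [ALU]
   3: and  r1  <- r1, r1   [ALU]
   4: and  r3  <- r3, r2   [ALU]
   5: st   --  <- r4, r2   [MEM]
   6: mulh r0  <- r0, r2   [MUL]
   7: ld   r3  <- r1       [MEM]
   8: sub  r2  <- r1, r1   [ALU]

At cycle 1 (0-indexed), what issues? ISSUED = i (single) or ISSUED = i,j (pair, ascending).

#0 head=0: st i0 no-port MEM/MEM
#1 head=1: ld i1 RAW r6
#2 head=2: and and i2&i3 pair
#3 head=4: and st i4&i5 pair
#4 head=6: mulh i6 no-port MUL/MEM
#5 head=7: ld sub i7&i8 pair

ISSUED = 1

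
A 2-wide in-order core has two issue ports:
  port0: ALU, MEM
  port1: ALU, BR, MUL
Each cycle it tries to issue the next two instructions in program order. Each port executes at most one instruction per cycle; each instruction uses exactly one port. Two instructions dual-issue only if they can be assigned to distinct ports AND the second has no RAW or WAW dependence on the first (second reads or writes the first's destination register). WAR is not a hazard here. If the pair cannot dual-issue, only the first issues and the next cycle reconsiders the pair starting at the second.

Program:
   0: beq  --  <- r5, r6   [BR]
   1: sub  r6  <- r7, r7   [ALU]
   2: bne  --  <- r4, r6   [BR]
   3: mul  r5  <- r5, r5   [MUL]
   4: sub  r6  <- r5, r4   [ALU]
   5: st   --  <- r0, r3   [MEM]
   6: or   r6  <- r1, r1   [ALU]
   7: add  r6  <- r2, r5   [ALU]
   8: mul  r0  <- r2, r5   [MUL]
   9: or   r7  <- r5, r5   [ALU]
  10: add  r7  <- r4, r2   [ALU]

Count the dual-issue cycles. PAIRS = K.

PAIRS = 3

  cy0 -> i0/i1 (beq.BR sub.ALU) dual
  cy1 -> i2 (bne.BR) no-port BR/MUL
  cy2 -> i3 (mul.MUL) RAW r5
  cy3 -> i4/i5 (sub.ALU st.MEM) dual
  cy4 -> i6 (or.ALU) WAW r6
  cy5 -> i7/i8 (add.ALU mul.MUL) dual
  cy6 -> i9 (or.ALU) WAW r7
  cy7 -> i10 (add.ALU) tail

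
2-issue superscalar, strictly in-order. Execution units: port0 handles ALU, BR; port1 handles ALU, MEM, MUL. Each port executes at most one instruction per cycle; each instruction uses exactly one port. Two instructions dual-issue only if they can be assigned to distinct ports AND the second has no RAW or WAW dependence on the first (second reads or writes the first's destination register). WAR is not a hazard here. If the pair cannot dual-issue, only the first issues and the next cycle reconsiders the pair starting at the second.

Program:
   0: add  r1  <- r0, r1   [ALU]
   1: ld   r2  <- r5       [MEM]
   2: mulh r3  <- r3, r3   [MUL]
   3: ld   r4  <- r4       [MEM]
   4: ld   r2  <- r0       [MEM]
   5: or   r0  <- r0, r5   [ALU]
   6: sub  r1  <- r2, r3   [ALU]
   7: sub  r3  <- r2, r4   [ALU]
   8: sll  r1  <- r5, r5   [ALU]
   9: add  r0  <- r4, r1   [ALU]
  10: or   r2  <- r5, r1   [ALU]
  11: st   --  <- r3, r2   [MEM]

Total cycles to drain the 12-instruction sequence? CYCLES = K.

CYCLES = 8

t=0 i0+i1:add+ld ; pair
t=1 i2:mulh ; no-port MUL/MEM
t=2 i3:ld ; no-port MEM/MEM
t=3 i4+i5:ld+or ; pair
t=4 i6+i7:sub+sub ; pair
t=5 i8:sll ; RAW r1
t=6 i9+i10:add+or ; pair
t=7 i11:st ; tail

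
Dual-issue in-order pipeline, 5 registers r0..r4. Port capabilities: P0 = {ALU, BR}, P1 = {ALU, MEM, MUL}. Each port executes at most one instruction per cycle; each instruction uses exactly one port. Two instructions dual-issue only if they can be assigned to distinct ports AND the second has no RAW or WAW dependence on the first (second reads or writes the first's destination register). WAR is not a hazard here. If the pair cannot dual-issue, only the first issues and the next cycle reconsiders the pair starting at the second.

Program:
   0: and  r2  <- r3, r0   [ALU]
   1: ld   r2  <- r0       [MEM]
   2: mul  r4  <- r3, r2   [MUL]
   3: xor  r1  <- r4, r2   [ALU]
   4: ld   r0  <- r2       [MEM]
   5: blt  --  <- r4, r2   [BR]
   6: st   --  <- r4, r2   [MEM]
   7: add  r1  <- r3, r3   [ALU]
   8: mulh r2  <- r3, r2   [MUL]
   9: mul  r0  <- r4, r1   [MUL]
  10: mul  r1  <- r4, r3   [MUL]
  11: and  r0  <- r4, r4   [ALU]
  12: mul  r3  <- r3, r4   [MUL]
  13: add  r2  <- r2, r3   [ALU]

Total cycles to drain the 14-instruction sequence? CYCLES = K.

CYCLES = 10

c0: i0 and.ALU  WAW r2
c1: i1 ld.MEM  no-port MEM/MUL
c2: i2 mul.MUL  RAW r4
c3: i3&i4 xor.ALU/ld.MEM  pair
c4: i5&i6 blt.BR/st.MEM  pair
c5: i7&i8 add.ALU/mulh.MUL  pair
c6: i9 mul.MUL  no-port MUL/MUL
c7: i10&i11 mul.MUL/and.ALU  pair
c8: i12 mul.MUL  RAW r3
c9: i13 add.ALU  tail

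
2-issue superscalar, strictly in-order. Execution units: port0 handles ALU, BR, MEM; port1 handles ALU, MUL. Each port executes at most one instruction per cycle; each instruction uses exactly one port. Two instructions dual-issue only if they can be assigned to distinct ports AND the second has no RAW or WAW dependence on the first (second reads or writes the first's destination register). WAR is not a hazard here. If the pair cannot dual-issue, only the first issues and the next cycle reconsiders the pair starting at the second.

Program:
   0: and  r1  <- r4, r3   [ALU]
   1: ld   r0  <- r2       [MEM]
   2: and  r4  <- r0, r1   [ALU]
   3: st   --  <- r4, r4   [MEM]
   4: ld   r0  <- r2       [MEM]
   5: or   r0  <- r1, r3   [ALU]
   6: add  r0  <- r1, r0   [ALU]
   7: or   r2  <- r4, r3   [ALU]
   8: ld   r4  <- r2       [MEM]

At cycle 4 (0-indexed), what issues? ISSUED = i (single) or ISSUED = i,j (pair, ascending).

  cy0 -> i0&i1 (and;ld) pair
  cy1 -> i2 (and) RAW r4
  cy2 -> i3 (st) no-port MEM/MEM
  cy3 -> i4 (ld) WAW r0
  cy4 -> i5 (or) RAW+WAW r0
  cy5 -> i6&i7 (add;or) pair
  cy6 -> i8 (ld) tail

ISSUED = 5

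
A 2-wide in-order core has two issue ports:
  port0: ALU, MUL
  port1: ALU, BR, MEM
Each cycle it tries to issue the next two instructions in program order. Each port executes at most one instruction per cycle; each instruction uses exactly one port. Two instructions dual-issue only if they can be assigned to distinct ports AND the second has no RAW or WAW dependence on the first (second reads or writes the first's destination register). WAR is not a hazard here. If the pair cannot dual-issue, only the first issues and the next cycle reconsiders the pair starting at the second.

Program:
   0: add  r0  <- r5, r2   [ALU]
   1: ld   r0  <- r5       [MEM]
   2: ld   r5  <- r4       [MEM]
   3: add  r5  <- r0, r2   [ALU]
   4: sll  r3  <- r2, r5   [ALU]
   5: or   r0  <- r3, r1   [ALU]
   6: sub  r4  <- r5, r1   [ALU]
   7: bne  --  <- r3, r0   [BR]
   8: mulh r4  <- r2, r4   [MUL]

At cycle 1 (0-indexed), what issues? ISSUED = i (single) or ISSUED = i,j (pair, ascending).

ISSUED = 1

[0] i0  add.ALU  -- WAW r0
[1] i1  ld.MEM  -- no-port MEM/MEM
[2] i2  ld.MEM  -- WAW r5
[3] i3  add.ALU  -- RAW r5
[4] i4  sll.ALU  -- RAW r3
[5] i5&i6  or.ALU sub.ALU  -- dual
[6] i7&i8  bne.BR mulh.MUL  -- dual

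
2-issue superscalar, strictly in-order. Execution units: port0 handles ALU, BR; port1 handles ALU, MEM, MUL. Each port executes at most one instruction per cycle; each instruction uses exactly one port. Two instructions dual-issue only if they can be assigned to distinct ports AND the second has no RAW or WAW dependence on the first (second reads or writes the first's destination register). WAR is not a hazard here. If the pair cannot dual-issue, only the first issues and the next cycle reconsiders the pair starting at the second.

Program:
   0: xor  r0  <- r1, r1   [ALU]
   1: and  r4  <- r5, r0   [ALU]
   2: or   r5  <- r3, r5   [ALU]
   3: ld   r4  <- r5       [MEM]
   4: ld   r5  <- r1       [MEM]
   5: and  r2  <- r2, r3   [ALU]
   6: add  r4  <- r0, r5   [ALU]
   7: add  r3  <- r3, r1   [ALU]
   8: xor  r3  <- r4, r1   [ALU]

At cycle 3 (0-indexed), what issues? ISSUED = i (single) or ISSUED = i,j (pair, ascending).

#0 head=0: xor i0 RAW r0
#1 head=1: and+or i1&i2 pair
#2 head=3: ld i3 no-port MEM/MEM
#3 head=4: ld+and i4&i5 pair
#4 head=6: add+add i6&i7 pair
#5 head=8: xor i8 tail

ISSUED = 4,5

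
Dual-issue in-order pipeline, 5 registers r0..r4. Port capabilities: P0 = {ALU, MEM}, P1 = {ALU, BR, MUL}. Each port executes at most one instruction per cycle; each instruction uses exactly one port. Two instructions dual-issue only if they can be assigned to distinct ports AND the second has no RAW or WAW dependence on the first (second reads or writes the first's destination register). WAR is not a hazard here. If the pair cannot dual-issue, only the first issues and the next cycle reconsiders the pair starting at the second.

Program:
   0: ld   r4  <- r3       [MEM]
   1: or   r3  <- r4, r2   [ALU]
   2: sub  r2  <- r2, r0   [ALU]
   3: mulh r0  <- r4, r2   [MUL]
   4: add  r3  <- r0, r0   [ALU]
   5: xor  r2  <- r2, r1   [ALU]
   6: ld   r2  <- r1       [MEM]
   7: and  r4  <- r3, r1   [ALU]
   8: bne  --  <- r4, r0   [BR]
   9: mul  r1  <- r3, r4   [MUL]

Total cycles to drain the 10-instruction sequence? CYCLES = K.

CYCLES = 7

  cy0 -> i0 (ld) RAW r4
  cy1 -> i1+i2 (or;sub) pair
  cy2 -> i3 (mulh) RAW r0
  cy3 -> i4+i5 (add;xor) pair
  cy4 -> i6+i7 (ld;and) pair
  cy5 -> i8 (bne) no-port BR/MUL
  cy6 -> i9 (mul) tail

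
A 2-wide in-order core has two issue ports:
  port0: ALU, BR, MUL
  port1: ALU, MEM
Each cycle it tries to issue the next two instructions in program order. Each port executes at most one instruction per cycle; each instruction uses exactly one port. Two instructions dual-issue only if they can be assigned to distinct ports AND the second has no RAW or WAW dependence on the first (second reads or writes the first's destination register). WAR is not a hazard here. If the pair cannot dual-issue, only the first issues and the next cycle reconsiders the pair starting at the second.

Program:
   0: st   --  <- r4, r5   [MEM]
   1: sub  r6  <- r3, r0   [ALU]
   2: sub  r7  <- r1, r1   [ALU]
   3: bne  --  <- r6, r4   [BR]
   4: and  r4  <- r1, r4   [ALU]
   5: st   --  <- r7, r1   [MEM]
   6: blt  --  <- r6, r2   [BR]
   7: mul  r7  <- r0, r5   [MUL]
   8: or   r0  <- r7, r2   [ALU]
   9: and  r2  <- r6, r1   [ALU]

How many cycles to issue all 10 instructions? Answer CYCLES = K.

CYCLES = 6

  cy0 -> i0,i1 (st.MEM sub.ALU) 2-wide
  cy1 -> i2,i3 (sub.ALU bne.BR) 2-wide
  cy2 -> i4,i5 (and.ALU st.MEM) 2-wide
  cy3 -> i6 (blt.BR) no-port BR/MUL
  cy4 -> i7 (mul.MUL) RAW r7
  cy5 -> i8,i9 (or.ALU and.ALU) 2-wide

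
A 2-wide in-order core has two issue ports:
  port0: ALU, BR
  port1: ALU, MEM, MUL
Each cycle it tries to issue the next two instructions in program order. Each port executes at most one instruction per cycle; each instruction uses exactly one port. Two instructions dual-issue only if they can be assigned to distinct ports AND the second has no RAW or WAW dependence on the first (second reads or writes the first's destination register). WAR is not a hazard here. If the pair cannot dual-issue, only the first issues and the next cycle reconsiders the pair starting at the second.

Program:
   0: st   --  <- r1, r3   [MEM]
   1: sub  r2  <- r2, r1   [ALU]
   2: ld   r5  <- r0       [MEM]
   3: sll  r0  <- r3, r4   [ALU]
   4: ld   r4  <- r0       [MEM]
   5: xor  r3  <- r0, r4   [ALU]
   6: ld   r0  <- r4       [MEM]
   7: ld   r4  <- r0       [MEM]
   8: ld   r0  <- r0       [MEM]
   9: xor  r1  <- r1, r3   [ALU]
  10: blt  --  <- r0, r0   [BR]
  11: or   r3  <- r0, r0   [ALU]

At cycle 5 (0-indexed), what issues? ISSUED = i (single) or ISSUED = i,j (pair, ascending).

ISSUED = 8,9

  cy0 -> i0+i1 (st.MEM+sub.ALU) dual
  cy1 -> i2+i3 (ld.MEM+sll.ALU) dual
  cy2 -> i4 (ld.MEM) RAW r4
  cy3 -> i5+i6 (xor.ALU+ld.MEM) dual
  cy4 -> i7 (ld.MEM) no-port MEM/MEM
  cy5 -> i8+i9 (ld.MEM+xor.ALU) dual
  cy6 -> i10+i11 (blt.BR+or.ALU) dual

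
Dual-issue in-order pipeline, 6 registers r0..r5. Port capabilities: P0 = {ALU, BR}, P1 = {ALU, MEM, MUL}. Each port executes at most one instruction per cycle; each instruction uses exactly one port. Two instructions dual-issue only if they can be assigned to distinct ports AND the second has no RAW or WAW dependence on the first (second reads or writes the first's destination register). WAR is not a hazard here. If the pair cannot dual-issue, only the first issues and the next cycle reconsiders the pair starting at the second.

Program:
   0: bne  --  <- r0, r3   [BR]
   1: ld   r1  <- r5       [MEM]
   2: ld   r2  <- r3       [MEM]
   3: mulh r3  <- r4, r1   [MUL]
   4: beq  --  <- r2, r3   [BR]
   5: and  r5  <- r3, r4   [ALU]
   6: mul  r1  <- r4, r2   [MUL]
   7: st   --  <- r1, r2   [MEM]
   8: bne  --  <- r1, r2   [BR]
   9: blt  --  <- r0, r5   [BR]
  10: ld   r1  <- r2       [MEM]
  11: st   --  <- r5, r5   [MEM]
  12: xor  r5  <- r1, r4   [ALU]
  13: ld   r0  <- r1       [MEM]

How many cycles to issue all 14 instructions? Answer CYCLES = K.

0. bne.BR ld.MEM @i0&i1  | dual
1. ld.MEM @i2  | no-port MEM/MUL
2. mulh.MUL @i3  | RAW r3
3. beq.BR and.ALU @i4&i5  | dual
4. mul.MUL @i6  | no-port MUL/MEM
5. st.MEM bne.BR @i7&i8  | dual
6. blt.BR ld.MEM @i9&i10  | dual
7. st.MEM xor.ALU @i11&i12  | dual
8. ld.MEM @i13  | tail

CYCLES = 9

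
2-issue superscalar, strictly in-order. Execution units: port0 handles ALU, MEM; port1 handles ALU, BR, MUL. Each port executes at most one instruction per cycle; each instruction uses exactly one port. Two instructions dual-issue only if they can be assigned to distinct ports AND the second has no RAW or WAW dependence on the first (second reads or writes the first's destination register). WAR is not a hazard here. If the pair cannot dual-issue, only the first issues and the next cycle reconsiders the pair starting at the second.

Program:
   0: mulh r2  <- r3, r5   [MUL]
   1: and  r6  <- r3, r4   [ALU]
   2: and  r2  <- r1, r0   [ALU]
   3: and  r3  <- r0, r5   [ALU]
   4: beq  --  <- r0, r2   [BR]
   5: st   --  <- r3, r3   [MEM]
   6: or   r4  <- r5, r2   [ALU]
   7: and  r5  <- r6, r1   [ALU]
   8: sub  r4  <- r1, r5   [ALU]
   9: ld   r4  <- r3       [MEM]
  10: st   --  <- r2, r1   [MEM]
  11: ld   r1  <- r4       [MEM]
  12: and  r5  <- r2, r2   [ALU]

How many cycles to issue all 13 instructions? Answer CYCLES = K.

t=0 i0/i1:mulh.MUL/and.ALU ; dual
t=1 i2/i3:and.ALU/and.ALU ; dual
t=2 i4/i5:beq.BR/st.MEM ; dual
t=3 i6/i7:or.ALU/and.ALU ; dual
t=4 i8:sub.ALU ; WAW r4
t=5 i9:ld.MEM ; no-port MEM/MEM
t=6 i10:st.MEM ; no-port MEM/MEM
t=7 i11/i12:ld.MEM/and.ALU ; dual

CYCLES = 8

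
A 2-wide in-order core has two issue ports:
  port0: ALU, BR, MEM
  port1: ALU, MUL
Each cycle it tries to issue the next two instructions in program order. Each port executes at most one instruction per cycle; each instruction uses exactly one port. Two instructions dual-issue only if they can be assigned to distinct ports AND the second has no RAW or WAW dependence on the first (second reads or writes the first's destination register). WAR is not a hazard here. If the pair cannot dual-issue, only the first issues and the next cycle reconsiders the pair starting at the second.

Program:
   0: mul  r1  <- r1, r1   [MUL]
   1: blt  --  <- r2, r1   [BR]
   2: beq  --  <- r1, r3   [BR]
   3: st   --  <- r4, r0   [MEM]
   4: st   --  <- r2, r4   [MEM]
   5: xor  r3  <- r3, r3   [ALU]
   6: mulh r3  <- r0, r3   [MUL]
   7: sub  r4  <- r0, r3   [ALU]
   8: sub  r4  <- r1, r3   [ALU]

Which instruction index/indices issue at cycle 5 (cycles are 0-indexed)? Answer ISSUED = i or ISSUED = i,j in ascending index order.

[0] i0  mul.MUL  -- RAW r1
[1] i1  blt.BR  -- no-port BR/BR
[2] i2  beq.BR  -- no-port BR/MEM
[3] i3  st.MEM  -- no-port MEM/MEM
[4] i4&i5  st.MEM+xor.ALU  -- 2-wide
[5] i6  mulh.MUL  -- RAW r3
[6] i7  sub.ALU  -- WAW r4
[7] i8  sub.ALU  -- tail

ISSUED = 6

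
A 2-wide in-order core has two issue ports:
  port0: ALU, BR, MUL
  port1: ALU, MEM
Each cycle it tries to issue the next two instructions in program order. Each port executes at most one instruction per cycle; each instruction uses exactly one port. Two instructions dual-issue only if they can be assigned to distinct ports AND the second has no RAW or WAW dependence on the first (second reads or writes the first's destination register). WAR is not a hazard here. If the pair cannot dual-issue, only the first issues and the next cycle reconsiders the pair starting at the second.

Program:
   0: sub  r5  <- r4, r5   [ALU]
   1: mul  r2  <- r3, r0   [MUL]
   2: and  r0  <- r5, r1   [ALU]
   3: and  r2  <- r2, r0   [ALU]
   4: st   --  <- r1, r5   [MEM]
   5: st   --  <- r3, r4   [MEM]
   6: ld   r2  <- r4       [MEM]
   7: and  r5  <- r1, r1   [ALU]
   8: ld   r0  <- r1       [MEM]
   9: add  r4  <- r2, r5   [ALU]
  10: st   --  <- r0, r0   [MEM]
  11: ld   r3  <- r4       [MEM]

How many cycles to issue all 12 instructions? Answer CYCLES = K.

t=0 i0/i1:sub+mul ; dual
t=1 i2:and ; RAW r0
t=2 i3/i4:and+st ; dual
t=3 i5:st ; no-port MEM/MEM
t=4 i6/i7:ld+and ; dual
t=5 i8/i9:ld+add ; dual
t=6 i10:st ; no-port MEM/MEM
t=7 i11:ld ; tail

CYCLES = 8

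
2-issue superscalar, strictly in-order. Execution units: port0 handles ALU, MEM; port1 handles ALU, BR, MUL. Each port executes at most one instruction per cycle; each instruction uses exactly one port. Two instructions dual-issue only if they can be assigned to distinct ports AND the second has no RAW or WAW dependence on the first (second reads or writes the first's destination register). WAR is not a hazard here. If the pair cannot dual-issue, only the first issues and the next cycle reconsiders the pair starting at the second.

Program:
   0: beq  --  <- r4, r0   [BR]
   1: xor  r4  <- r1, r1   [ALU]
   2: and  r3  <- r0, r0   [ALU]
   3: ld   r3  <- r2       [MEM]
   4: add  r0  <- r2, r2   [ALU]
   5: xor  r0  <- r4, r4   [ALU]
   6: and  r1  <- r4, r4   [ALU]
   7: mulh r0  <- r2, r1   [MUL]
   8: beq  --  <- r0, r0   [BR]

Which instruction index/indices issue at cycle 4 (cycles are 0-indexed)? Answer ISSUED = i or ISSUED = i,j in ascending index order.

t=0 i0&i1:beq/xor ; dual
t=1 i2:and ; WAW r3
t=2 i3&i4:ld/add ; dual
t=3 i5&i6:xor/and ; dual
t=4 i7:mulh ; no-port MUL/BR
t=5 i8:beq ; tail

ISSUED = 7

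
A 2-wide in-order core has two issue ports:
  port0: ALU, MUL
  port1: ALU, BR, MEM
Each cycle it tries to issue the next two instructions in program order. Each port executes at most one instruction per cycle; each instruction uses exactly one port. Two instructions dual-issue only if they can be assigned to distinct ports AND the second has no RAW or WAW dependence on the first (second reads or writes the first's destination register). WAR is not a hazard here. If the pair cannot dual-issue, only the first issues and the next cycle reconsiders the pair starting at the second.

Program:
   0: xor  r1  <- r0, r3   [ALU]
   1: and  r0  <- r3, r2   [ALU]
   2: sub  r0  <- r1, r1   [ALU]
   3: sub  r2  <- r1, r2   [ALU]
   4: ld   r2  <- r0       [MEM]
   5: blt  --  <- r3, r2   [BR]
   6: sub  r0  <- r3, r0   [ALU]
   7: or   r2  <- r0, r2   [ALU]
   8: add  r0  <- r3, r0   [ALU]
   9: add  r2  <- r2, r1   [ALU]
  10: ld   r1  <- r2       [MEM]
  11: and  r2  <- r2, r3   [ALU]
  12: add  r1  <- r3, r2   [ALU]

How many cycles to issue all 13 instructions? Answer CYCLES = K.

CYCLES = 8

  cy0 -> i0/i1 (xor.ALU/and.ALU) pair
  cy1 -> i2/i3 (sub.ALU/sub.ALU) pair
  cy2 -> i4 (ld.MEM) no-port MEM/BR
  cy3 -> i5/i6 (blt.BR/sub.ALU) pair
  cy4 -> i7/i8 (or.ALU/add.ALU) pair
  cy5 -> i9 (add.ALU) RAW r2
  cy6 -> i10/i11 (ld.MEM/and.ALU) pair
  cy7 -> i12 (add.ALU) tail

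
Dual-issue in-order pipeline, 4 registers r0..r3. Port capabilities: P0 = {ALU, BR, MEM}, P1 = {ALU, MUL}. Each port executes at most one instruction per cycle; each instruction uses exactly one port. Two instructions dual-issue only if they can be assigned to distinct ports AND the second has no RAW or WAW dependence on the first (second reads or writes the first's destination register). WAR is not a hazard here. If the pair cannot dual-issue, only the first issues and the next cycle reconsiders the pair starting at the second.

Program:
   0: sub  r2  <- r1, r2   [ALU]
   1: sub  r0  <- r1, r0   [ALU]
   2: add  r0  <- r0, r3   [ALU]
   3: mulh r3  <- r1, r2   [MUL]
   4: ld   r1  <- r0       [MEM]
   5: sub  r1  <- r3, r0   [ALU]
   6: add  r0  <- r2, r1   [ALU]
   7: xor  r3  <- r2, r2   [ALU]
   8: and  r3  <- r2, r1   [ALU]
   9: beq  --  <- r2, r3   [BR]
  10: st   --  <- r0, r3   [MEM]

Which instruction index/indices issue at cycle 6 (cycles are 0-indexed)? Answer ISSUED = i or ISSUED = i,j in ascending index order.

ISSUED = 9

0. sub;sub @i0/i1  | 2-wide
1. add;mulh @i2/i3  | 2-wide
2. ld @i4  | WAW r1
3. sub @i5  | RAW r1
4. add;xor @i6/i7  | 2-wide
5. and @i8  | RAW r3
6. beq @i9  | no-port BR/MEM
7. st @i10  | tail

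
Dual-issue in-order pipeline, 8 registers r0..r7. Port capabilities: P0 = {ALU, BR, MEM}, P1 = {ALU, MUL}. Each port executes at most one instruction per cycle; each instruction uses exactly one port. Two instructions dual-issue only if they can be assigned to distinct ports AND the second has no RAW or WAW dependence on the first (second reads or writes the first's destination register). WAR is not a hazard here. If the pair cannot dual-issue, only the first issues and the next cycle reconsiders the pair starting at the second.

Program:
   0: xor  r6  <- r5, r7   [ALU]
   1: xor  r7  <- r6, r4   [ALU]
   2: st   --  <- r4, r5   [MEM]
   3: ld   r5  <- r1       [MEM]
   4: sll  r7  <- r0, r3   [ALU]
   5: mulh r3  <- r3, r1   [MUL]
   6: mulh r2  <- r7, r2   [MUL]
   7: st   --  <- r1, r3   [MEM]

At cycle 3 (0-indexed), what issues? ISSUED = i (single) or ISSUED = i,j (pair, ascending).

c0: i0 xor  RAW r6
c1: i1+i2 xor;st  dual
c2: i3+i4 ld;sll  dual
c3: i5 mulh  no-port MUL/MUL
c4: i6+i7 mulh;st  dual

ISSUED = 5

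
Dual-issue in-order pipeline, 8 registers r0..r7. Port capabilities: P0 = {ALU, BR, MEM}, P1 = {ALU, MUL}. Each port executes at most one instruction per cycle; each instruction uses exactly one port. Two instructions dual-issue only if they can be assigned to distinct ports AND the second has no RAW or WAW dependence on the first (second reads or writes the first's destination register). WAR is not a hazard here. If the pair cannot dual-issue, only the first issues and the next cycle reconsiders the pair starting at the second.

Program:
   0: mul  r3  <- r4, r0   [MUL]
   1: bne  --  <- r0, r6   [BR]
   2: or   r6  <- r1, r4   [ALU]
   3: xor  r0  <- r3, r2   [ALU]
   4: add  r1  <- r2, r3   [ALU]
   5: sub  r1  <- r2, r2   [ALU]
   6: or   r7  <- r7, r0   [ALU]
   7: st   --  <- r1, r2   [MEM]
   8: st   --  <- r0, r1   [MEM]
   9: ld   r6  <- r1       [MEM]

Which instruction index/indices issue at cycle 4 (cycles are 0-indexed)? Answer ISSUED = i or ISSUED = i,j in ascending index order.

ISSUED = 7

#0 head=0: mul+bne i0/i1 pair
#1 head=2: or+xor i2/i3 pair
#2 head=4: add i4 WAW r1
#3 head=5: sub+or i5/i6 pair
#4 head=7: st i7 no-port MEM/MEM
#5 head=8: st i8 no-port MEM/MEM
#6 head=9: ld i9 tail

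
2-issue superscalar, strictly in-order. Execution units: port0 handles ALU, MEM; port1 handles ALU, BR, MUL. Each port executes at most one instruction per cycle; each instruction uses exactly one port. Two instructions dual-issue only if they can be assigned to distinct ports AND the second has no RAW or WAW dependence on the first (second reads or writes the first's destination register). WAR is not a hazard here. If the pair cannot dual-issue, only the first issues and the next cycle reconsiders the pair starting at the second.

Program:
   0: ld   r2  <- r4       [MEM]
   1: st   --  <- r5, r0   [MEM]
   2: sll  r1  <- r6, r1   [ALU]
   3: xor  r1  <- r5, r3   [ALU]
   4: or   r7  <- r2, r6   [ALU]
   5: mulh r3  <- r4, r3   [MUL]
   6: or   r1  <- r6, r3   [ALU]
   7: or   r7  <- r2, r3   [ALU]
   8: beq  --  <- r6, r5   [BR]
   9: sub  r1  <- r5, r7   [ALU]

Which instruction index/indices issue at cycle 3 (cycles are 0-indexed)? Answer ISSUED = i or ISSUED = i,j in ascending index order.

  cy0 -> i0 (ld) no-port MEM/MEM
  cy1 -> i1,i2 (st+sll) dual
  cy2 -> i3,i4 (xor+or) dual
  cy3 -> i5 (mulh) RAW r3
  cy4 -> i6,i7 (or+or) dual
  cy5 -> i8,i9 (beq+sub) dual

ISSUED = 5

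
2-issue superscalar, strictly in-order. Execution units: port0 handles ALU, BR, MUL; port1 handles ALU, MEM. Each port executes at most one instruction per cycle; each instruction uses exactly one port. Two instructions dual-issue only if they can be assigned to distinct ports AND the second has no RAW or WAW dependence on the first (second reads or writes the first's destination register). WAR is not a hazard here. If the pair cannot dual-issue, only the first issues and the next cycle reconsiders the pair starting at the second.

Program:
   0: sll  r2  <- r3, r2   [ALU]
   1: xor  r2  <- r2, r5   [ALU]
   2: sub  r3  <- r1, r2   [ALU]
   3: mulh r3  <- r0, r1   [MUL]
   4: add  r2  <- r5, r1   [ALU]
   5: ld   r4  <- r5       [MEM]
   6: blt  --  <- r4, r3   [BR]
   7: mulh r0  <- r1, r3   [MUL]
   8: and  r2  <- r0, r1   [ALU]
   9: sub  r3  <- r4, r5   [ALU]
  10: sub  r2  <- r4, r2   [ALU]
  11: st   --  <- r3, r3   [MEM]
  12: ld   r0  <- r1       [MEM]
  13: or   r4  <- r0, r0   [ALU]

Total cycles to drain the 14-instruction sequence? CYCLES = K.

CYCLES = 11

c0: i0 sll  RAW+WAW r2
c1: i1 xor  RAW r2
c2: i2 sub  WAW r3
c3: i3,i4 mulh add  2-wide
c4: i5 ld  RAW r4
c5: i6 blt  no-port BR/MUL
c6: i7 mulh  RAW r0
c7: i8,i9 and sub  2-wide
c8: i10,i11 sub st  2-wide
c9: i12 ld  RAW r0
c10: i13 or  tail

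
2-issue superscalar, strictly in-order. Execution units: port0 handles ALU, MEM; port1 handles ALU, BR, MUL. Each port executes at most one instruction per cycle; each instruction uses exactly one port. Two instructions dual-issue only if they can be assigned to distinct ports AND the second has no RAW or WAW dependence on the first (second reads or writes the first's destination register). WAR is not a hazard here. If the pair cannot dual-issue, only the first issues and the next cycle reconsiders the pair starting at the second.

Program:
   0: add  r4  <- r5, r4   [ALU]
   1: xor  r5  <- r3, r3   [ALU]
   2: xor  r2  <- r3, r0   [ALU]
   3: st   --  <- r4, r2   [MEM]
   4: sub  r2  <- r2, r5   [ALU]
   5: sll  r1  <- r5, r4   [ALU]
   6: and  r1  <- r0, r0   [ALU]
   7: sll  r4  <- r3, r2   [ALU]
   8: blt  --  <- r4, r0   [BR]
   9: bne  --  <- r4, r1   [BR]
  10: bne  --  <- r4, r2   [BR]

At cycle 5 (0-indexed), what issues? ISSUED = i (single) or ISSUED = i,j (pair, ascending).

ISSUED = 8

t=0 i0&i1:add.ALU xor.ALU ; dual
t=1 i2:xor.ALU ; RAW r2
t=2 i3&i4:st.MEM sub.ALU ; dual
t=3 i5:sll.ALU ; WAW r1
t=4 i6&i7:and.ALU sll.ALU ; dual
t=5 i8:blt.BR ; no-port BR/BR
t=6 i9:bne.BR ; no-port BR/BR
t=7 i10:bne.BR ; tail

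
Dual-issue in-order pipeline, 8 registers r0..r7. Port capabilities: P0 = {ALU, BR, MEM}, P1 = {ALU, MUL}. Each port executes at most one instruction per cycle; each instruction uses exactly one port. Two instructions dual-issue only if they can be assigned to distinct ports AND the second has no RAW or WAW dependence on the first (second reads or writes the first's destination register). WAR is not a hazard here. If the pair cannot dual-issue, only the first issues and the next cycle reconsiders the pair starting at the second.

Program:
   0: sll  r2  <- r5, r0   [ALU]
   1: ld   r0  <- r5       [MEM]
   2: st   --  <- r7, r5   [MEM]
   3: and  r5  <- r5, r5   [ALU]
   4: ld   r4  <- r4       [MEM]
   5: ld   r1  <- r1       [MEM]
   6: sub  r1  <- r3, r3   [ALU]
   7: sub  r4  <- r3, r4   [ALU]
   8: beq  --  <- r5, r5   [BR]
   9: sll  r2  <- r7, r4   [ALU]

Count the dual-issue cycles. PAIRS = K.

c0: i0&i1 sll.ALU;ld.MEM  pair
c1: i2&i3 st.MEM;and.ALU  pair
c2: i4 ld.MEM  no-port MEM/MEM
c3: i5 ld.MEM  WAW r1
c4: i6&i7 sub.ALU;sub.ALU  pair
c5: i8&i9 beq.BR;sll.ALU  pair

PAIRS = 4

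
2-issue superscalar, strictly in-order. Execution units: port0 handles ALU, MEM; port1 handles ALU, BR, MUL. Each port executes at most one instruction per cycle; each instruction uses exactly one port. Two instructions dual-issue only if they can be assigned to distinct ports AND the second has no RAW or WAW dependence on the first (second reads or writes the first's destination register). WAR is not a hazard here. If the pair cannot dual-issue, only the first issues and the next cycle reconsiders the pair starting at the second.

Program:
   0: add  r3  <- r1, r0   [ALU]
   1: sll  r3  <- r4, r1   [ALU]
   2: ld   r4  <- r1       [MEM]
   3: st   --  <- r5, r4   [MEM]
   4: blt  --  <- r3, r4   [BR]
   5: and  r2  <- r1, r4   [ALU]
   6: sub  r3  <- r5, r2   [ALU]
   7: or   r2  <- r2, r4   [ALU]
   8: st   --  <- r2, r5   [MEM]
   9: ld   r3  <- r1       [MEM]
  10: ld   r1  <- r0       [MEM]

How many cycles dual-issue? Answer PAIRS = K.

0. add @i0  | WAW r3
1. sll+ld @i1,i2  | pair
2. st+blt @i3,i4  | pair
3. and @i5  | RAW r2
4. sub+or @i6,i7  | pair
5. st @i8  | no-port MEM/MEM
6. ld @i9  | no-port MEM/MEM
7. ld @i10  | tail

PAIRS = 3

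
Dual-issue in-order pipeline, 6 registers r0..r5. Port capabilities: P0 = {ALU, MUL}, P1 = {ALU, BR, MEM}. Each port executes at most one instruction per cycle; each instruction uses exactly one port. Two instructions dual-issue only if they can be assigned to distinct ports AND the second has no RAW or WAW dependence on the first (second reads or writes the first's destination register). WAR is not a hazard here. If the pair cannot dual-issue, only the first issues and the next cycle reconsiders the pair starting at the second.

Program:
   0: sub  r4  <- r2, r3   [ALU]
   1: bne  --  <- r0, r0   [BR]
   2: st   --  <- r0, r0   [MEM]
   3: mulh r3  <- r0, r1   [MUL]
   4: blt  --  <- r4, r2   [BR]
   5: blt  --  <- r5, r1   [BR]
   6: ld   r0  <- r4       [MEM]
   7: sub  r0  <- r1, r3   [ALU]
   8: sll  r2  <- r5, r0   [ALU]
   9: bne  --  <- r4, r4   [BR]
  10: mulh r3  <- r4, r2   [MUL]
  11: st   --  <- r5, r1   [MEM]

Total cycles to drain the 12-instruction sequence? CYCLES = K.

  cy0 -> i0&i1 (sub/bne) 2-wide
  cy1 -> i2&i3 (st/mulh) 2-wide
  cy2 -> i4 (blt) no-port BR/BR
  cy3 -> i5 (blt) no-port BR/MEM
  cy4 -> i6 (ld) WAW r0
  cy5 -> i7 (sub) RAW r0
  cy6 -> i8&i9 (sll/bne) 2-wide
  cy7 -> i10&i11 (mulh/st) 2-wide

CYCLES = 8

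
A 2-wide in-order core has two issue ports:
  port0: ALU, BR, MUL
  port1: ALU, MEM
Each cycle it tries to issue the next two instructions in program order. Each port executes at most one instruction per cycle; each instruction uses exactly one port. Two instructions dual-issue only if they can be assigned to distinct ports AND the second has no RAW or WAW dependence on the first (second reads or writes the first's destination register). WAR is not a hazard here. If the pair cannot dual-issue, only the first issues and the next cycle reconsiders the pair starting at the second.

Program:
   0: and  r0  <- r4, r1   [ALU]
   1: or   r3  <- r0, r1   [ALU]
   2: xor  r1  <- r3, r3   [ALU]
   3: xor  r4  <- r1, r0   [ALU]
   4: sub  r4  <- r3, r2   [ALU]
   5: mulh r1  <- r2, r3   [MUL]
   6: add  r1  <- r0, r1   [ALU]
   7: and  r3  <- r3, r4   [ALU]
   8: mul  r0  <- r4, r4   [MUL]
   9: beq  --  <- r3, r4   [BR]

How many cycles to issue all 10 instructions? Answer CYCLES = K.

CYCLES = 8

  cy0 -> i0 (and.ALU) RAW r0
  cy1 -> i1 (or.ALU) RAW r3
  cy2 -> i2 (xor.ALU) RAW r1
  cy3 -> i3 (xor.ALU) WAW r4
  cy4 -> i4+i5 (sub.ALU mulh.MUL) pair
  cy5 -> i6+i7 (add.ALU and.ALU) pair
  cy6 -> i8 (mul.MUL) no-port MUL/BR
  cy7 -> i9 (beq.BR) tail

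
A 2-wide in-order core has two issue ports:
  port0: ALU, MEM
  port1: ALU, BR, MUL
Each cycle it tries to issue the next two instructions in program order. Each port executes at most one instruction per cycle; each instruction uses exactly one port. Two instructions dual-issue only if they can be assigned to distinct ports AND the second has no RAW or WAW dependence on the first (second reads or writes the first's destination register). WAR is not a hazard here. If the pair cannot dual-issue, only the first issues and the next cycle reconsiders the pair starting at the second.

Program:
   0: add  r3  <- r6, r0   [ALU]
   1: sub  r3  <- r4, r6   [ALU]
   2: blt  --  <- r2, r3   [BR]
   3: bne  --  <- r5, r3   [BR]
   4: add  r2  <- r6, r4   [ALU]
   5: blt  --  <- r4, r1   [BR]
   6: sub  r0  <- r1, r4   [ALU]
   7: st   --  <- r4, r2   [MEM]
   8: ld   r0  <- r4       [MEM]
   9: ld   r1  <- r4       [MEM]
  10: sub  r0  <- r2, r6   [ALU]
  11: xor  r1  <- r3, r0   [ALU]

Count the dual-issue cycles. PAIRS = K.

0. add.ALU @i0  | WAW r3
1. sub.ALU @i1  | RAW r3
2. blt.BR @i2  | no-port BR/BR
3. bne.BR/add.ALU @i3&i4  | dual
4. blt.BR/sub.ALU @i5&i6  | dual
5. st.MEM @i7  | no-port MEM/MEM
6. ld.MEM @i8  | no-port MEM/MEM
7. ld.MEM/sub.ALU @i9&i10  | dual
8. xor.ALU @i11  | tail

PAIRS = 3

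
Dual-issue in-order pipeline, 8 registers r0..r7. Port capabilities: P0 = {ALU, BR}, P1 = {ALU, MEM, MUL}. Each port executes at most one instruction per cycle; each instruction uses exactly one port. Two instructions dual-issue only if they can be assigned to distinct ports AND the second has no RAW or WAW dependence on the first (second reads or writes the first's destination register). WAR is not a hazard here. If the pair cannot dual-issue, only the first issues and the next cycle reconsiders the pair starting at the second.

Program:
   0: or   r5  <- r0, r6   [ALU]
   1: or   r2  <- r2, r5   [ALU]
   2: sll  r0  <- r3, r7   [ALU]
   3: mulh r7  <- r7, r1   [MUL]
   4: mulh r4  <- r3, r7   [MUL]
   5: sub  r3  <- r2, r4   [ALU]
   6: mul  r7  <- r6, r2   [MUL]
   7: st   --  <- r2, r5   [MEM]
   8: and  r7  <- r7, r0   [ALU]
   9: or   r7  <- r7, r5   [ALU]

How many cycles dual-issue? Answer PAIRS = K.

PAIRS = 3

[0] i0  or.ALU  -- RAW r5
[1] i1/i2  or.ALU/sll.ALU  -- dual
[2] i3  mulh.MUL  -- no-port MUL/MUL
[3] i4  mulh.MUL  -- RAW r4
[4] i5/i6  sub.ALU/mul.MUL  -- dual
[5] i7/i8  st.MEM/and.ALU  -- dual
[6] i9  or.ALU  -- tail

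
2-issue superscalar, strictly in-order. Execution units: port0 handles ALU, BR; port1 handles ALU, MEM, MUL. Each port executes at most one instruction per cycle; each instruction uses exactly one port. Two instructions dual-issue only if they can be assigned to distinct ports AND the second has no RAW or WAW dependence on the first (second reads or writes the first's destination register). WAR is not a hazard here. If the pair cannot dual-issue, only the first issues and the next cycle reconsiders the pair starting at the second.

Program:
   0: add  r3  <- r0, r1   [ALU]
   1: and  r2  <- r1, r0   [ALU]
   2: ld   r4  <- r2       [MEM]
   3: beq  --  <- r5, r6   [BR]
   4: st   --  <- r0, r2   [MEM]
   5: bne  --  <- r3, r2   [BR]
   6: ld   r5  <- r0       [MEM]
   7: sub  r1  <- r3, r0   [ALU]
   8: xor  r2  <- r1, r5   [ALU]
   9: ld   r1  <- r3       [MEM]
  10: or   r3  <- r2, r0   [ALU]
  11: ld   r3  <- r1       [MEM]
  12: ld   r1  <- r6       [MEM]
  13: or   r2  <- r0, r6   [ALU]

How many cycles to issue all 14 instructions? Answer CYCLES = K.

#0 head=0: add and i0/i1 pair
#1 head=2: ld beq i2/i3 pair
#2 head=4: st bne i4/i5 pair
#3 head=6: ld sub i6/i7 pair
#4 head=8: xor ld i8/i9 pair
#5 head=10: or i10 WAW r3
#6 head=11: ld i11 no-port MEM/MEM
#7 head=12: ld or i12/i13 pair

CYCLES = 8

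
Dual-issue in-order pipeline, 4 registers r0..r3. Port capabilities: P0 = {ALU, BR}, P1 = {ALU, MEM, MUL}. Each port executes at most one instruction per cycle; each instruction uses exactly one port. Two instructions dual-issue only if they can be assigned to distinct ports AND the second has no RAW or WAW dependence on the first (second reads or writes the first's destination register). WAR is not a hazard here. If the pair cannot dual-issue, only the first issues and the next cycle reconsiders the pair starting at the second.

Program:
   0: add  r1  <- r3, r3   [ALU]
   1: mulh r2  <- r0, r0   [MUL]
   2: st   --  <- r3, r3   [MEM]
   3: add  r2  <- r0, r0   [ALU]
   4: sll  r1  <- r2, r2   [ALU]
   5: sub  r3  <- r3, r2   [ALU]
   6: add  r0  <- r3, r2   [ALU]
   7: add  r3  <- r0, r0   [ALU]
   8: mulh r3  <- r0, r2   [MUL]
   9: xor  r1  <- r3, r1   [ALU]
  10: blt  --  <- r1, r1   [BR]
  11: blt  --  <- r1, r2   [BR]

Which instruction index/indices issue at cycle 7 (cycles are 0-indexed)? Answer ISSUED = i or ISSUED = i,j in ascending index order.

ISSUED = 10

  cy0 -> i0/i1 (add;mulh) 2-wide
  cy1 -> i2/i3 (st;add) 2-wide
  cy2 -> i4/i5 (sll;sub) 2-wide
  cy3 -> i6 (add) RAW r0
  cy4 -> i7 (add) WAW r3
  cy5 -> i8 (mulh) RAW r3
  cy6 -> i9 (xor) RAW r1
  cy7 -> i10 (blt) no-port BR/BR
  cy8 -> i11 (blt) tail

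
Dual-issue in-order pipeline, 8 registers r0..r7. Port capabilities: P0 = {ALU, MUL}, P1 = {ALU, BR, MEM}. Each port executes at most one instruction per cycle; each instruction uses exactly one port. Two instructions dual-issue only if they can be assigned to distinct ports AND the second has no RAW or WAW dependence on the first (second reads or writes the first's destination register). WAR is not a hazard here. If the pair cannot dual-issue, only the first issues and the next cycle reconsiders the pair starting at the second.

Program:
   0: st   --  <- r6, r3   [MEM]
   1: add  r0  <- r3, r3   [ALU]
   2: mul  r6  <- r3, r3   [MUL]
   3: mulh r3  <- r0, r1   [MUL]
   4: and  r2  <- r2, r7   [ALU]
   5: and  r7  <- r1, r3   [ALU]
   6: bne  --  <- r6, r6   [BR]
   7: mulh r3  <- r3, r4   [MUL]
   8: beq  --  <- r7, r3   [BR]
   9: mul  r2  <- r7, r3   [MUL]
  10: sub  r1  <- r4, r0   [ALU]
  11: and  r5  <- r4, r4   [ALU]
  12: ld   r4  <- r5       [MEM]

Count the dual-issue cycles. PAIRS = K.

  cy0 -> i0/i1 (st/add) dual
  cy1 -> i2 (mul) no-port MUL/MUL
  cy2 -> i3/i4 (mulh/and) dual
  cy3 -> i5/i6 (and/bne) dual
  cy4 -> i7 (mulh) RAW r3
  cy5 -> i8/i9 (beq/mul) dual
  cy6 -> i10/i11 (sub/and) dual
  cy7 -> i12 (ld) tail

PAIRS = 5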